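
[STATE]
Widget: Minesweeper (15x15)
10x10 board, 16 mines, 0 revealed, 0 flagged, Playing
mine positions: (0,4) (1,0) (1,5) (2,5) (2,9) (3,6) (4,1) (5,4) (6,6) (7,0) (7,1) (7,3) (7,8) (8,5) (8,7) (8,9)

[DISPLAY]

■■■■■■■■■■     
■■■■■■■■■■     
■■■■■■■■■■     
■■■■■■■■■■     
■■■■■■■■■■     
■■■■■■■■■■     
■■■■■■■■■■     
■■■■■■■■■■     
■■■■■■■■■■     
■■■■■■■■■■     
               
               
               
               
               


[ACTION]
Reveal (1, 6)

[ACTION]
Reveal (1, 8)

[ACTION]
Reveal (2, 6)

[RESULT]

■■■■■■■■■■     
■■■■■■2■1■     
■■■■■■3■■■     
■■■■■■■■■■     
■■■■■■■■■■     
■■■■■■■■■■     
■■■■■■■■■■     
■■■■■■■■■■     
■■■■■■■■■■     
■■■■■■■■■■     
               
               
               
               
               


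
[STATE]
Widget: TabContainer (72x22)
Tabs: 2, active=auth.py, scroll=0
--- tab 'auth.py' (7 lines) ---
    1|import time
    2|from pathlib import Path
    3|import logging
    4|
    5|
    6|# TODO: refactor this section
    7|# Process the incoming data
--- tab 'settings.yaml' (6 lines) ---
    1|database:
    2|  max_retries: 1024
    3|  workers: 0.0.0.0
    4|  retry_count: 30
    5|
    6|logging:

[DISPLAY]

[auth.py]│ settings.yaml                                                
────────────────────────────────────────────────────────────────────────
import time                                                             
from pathlib import Path                                                
import logging                                                          
                                                                        
                                                                        
# TODO: refactor this section                                           
# Process the incoming data                                             
                                                                        
                                                                        
                                                                        
                                                                        
                                                                        
                                                                        
                                                                        
                                                                        
                                                                        
                                                                        
                                                                        
                                                                        
                                                                        


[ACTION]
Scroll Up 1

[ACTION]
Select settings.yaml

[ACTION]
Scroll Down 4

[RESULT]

 auth.py │[settings.yaml]                                               
────────────────────────────────────────────────────────────────────────
                                                                        
logging:                                                                
                                                                        
                                                                        
                                                                        
                                                                        
                                                                        
                                                                        
                                                                        
                                                                        
                                                                        
                                                                        
                                                                        
                                                                        
                                                                        
                                                                        
                                                                        
                                                                        
                                                                        
                                                                        


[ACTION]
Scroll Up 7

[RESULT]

 auth.py │[settings.yaml]                                               
────────────────────────────────────────────────────────────────────────
database:                                                               
  max_retries: 1024                                                     
  workers: 0.0.0.0                                                      
  retry_count: 30                                                       
                                                                        
logging:                                                                
                                                                        
                                                                        
                                                                        
                                                                        
                                                                        
                                                                        
                                                                        
                                                                        
                                                                        
                                                                        
                                                                        
                                                                        
                                                                        
                                                                        


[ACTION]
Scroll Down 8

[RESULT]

 auth.py │[settings.yaml]                                               
────────────────────────────────────────────────────────────────────────
logging:                                                                
                                                                        
                                                                        
                                                                        
                                                                        
                                                                        
                                                                        
                                                                        
                                                                        
                                                                        
                                                                        
                                                                        
                                                                        
                                                                        
                                                                        
                                                                        
                                                                        
                                                                        
                                                                        
                                                                        


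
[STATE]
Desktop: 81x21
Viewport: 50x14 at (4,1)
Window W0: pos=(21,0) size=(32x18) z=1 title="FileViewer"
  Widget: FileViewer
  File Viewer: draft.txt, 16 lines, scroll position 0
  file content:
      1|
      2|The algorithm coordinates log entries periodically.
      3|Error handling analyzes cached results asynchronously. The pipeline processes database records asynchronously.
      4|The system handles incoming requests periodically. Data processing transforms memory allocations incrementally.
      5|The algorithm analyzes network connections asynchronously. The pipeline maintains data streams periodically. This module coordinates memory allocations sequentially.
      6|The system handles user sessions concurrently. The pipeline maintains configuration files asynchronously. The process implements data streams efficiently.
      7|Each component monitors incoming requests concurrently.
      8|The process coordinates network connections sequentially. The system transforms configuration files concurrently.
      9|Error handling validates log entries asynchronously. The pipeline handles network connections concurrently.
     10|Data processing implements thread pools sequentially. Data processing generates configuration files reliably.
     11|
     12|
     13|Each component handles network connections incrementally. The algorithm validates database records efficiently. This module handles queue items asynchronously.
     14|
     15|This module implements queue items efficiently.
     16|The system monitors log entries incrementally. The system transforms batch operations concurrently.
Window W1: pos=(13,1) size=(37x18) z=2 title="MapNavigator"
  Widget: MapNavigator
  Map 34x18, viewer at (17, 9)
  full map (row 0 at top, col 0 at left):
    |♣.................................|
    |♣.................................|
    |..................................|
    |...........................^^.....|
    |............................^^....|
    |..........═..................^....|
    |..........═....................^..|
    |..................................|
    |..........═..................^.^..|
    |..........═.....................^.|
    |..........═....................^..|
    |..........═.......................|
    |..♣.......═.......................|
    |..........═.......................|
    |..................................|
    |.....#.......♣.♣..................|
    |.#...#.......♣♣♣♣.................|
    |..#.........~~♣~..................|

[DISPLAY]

         ┏━━━━━━━━━━━━━━━━━━━━━━━━━━━━━━━━━━━┓  ┃ 
         ┃ MapNavigator                      ┃──┨ 
         ┠───────────────────────────────────┨ ▲┃ 
         ┃.................................. ┃g█┃ 
         ┃...........................^^..... ┃e░┃ 
         ┃............................^^.... ┃r░┃ 
         ┃..........═..................^.... ┃r░┃ 
         ┃..........═....................^.. ┃i░┃ 
         ┃.................................. ┃m░┃ 
         ┃..........═..................^.^.. ┃o░┃ 
         ┃..........═......@..............^. ┃ ░┃ 
         ┃..........═....................^.. ┃h░┃ 
         ┃..........═....................... ┃ ░┃ 
         ┃..♣.......═....................... ┃ ░┃ 


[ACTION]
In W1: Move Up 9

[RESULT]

         ┏━━━━━━━━━━━━━━━━━━━━━━━━━━━━━━━━━━━┓  ┃ 
         ┃ MapNavigator                      ┃──┨ 
         ┠───────────────────────────────────┨ ▲┃ 
         ┃                                   ┃g█┃ 
         ┃                                   ┃e░┃ 
         ┃                                   ┃r░┃ 
         ┃                                   ┃r░┃ 
         ┃                                   ┃i░┃ 
         ┃                                   ┃m░┃ 
         ┃                                   ┃o░┃ 
         ┃♣................@................ ┃ ░┃ 
         ┃♣................................. ┃h░┃ 
         ┃.................................. ┃ ░┃ 
         ┃...........................^^..... ┃ ░┃ 


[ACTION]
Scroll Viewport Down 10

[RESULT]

         ┃                                   ┃r░┃ 
         ┃                                   ┃i░┃ 
         ┃                                   ┃m░┃ 
         ┃                                   ┃o░┃ 
         ┃♣................@................ ┃ ░┃ 
         ┃♣................................. ┃h░┃ 
         ┃.................................. ┃ ░┃ 
         ┃...........................^^..... ┃ ░┃ 
         ┃............................^^.... ┃r░┃ 
         ┃..........═..................^.... ┃ ▼┃ 
         ┃..........═....................^.. ┃━━┛ 
         ┗━━━━━━━━━━━━━━━━━━━━━━━━━━━━━━━━━━━┛    
                                                  
                                                  


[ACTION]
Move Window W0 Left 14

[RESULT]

   ┃The a┃                                   ┃    
   ┃The s┃                                   ┃    
   ┃Each ┃                                   ┃    
   ┃The p┃                                   ┃    
   ┃Error┃♣................@................ ┃    
   ┃Data ┃♣................................. ┃    
   ┃     ┃.................................. ┃    
   ┃     ┃...........................^^..... ┃    
   ┃Each ┃............................^^.... ┃    
   ┃     ┃..........═..................^.... ┃    
   ┗━━━━━┃..........═....................^.. ┃    
         ┗━━━━━━━━━━━━━━━━━━━━━━━━━━━━━━━━━━━┛    
                                                  
                                                  


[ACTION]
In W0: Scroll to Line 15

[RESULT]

   ┃Each ┃                                   ┃    
   ┃The p┃                                   ┃    
   ┃Error┃                                   ┃    
   ┃Data ┃                                   ┃    
   ┃     ┃♣................@................ ┃    
   ┃     ┃♣................................. ┃    
   ┃Each ┃.................................. ┃    
   ┃     ┃...........................^^..... ┃    
   ┃This ┃............................^^.... ┃    
   ┃The s┃..........═..................^.... ┃    
   ┗━━━━━┃..........═....................^.. ┃    
         ┗━━━━━━━━━━━━━━━━━━━━━━━━━━━━━━━━━━━┛    
                                                  
                                                  


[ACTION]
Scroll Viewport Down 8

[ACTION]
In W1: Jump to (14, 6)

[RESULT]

   ┃Each ┃   ................................┃    
   ┃The p┃   ...........................^^...┃    
   ┃Error┃   ............................^^..┃    
   ┃Data ┃   ..........═..................^..┃    
   ┃     ┃   ..........═...@................^┃    
   ┃     ┃   ................................┃    
   ┃Each ┃   ..........═..................^.^┃    
   ┃     ┃   ..........═.....................┃    
   ┃This ┃   ..........═....................^┃    
   ┃The s┃   ..........═.....................┃    
   ┗━━━━━┃   ..♣.......═.....................┃    
         ┗━━━━━━━━━━━━━━━━━━━━━━━━━━━━━━━━━━━┛    
                                                  
                                                  


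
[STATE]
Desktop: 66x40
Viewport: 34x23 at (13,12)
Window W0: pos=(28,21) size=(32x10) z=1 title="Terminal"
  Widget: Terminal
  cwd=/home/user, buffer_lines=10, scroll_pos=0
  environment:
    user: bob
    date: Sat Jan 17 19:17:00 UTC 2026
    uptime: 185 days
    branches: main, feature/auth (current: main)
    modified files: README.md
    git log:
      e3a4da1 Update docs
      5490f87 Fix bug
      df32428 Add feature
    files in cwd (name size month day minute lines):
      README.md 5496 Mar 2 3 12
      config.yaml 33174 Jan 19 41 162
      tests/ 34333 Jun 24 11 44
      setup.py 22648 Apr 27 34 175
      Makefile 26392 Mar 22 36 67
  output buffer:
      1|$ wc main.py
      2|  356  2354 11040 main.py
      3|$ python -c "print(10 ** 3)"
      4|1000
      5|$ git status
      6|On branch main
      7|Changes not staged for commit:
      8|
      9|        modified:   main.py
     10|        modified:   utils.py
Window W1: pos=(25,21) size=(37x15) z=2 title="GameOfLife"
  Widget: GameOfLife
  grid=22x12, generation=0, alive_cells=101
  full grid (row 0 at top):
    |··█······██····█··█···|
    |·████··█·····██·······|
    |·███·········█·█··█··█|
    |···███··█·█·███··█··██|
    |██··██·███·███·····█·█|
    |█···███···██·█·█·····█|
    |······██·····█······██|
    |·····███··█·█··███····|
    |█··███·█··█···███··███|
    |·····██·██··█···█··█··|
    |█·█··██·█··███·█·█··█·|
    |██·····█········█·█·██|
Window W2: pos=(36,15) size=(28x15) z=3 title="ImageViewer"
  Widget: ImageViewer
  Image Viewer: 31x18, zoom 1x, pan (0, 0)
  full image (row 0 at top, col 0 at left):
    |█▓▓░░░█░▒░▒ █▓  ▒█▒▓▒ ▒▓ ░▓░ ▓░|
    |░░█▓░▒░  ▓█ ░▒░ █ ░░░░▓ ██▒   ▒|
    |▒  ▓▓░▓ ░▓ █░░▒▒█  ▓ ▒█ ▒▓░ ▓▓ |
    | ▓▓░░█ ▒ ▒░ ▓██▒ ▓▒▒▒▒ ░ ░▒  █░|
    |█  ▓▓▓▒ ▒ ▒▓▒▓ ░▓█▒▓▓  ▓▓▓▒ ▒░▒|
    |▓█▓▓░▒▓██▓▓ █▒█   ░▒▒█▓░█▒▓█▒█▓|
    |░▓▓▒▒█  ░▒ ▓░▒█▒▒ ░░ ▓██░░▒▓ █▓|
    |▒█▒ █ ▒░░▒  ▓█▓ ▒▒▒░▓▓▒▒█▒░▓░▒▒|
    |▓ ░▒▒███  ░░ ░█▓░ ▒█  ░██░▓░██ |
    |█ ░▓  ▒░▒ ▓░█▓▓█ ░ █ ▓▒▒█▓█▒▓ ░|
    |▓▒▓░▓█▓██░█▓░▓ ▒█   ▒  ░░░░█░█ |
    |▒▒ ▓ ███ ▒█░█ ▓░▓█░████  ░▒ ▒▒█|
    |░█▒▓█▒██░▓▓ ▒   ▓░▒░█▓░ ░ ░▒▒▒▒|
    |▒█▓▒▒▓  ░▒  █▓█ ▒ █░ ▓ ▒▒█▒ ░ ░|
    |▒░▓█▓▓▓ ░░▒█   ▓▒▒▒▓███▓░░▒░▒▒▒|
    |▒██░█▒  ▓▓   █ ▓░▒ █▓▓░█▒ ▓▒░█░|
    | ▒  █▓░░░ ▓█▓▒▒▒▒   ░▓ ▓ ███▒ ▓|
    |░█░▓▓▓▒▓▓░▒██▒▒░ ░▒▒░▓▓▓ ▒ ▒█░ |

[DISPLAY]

                                  
                                  
                                  
                       ┏━━━━━━━━━━
                       ┃ ImageView
                       ┠──────────
                       ┃█▓▓░░░█░▒░
                       ┃░░█▓░▒░  ▓
                       ┃▒  ▓▓░▓ ░▓
            ┏━━━━━━━━━━┃ ▓▓░░█ ▒ ▒
            ┃ GameOfLif┃█  ▓▓▓▒ ▒ 
            ┠──────────┃▓█▓▓░▒▓██▓
            ┃Gen: 0    ┃░▓▓▒▒█  ░▒
            ┃·████··█··┃▒█▒ █ ▒░░▒
            ┃·███······┃▓ ░▒▒███  
            ┃···███··█·┃█ ░▓  ▒░▒ 
            ┃██··██·███┃▓▒▓░▓█▓██░
            ┃█···███···┗━━━━━━━━━━
            ┃······██·····█······█
            ┃·····███··█·█··███···
            ┃█··███·█··█···███··██
            ┃·····██·██··█···█··█·
            ┃█·█··██·█··███·█·█··█


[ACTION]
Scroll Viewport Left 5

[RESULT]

                                  
                                  
                                  
                            ┏━━━━━
                            ┃ Imag
                            ┠─────
                            ┃█▓▓░░
                            ┃░░█▓░
                            ┃▒  ▓▓
                 ┏━━━━━━━━━━┃ ▓▓░░
                 ┃ GameOfLif┃█  ▓▓
                 ┠──────────┃▓█▓▓░
                 ┃Gen: 0    ┃░▓▓▒▒
                 ┃·████··█··┃▒█▒ █
                 ┃·███······┃▓ ░▒▒
                 ┃···███··█·┃█ ░▓ 
                 ┃██··██·███┃▓▒▓░▓
                 ┃█···███···┗━━━━━
                 ┃······██·····█··
                 ┃·····███··█·█··█
                 ┃█··███·█··█···██
                 ┃·····██·██··█···
                 ┃█·█··██·█··███·█


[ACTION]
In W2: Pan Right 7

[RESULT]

                                  
                                  
                                  
                            ┏━━━━━
                            ┃ Imag
                            ┠─────
                            ┃░▒░▒ 
                            ┃  ▓█ 
                            ┃ ░▓ █
                 ┏━━━━━━━━━━┃▒ ▒░ 
                 ┃ GameOfLif┃ ▒ ▒▓
                 ┠──────────┃██▓▓ 
                 ┃Gen: 0    ┃ ░▒ ▓
                 ┃·████··█··┃░░▒  
                 ┃·███······┃█  ░░
                 ┃···███··█·┃░▒ ▓░
                 ┃██··██·███┃██░█▓
                 ┃█···███···┗━━━━━
                 ┃······██·····█··
                 ┃·····███··█·█··█
                 ┃█··███·█··█···██
                 ┃·····██·██··█···
                 ┃█·█··██·█··███·█


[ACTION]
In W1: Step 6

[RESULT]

                                  
                                  
                                  
                            ┏━━━━━
                            ┃ Imag
                            ┠─────
                            ┃░▒░▒ 
                            ┃  ▓█ 
                            ┃ ░▓ █
                 ┏━━━━━━━━━━┃▒ ▒░ 
                 ┃ GameOfLif┃ ▒ ▒▓
                 ┠──────────┃██▓▓ 
                 ┃Gen: 6    ┃ ░▒ ▓
                 ┃··········┃░░▒  
                 ┃····█████·┃█  ░░
                 ┃·····█····┃░▒ ▓░
                 ┃·····██···┃██░█▓
                 ┃··········┗━━━━━
                 ┃··········█·····
                 ┃················
                 ┃······█···█·····
                 ┃······█·········
                 ┃██····█····█····


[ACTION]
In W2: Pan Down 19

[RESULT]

                                  
                                  
                                  
                            ┏━━━━━
                            ┃ Imag
                            ┠─────
                            ┃     
                            ┃     
                            ┃     
                 ┏━━━━━━━━━━┃     
                 ┃ GameOfLif┃     
                 ┠──────────┃     
                 ┃Gen: 6    ┃     
                 ┃··········┃     
                 ┃····█████·┃     
                 ┃·····█····┃     
                 ┃·····██···┃     
                 ┃··········┗━━━━━
                 ┃··········█·····
                 ┃················
                 ┃······█···█·····
                 ┃······█·········
                 ┃██····█····█····


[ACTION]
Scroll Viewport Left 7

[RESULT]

                                  
                                  
                                  
                                  
                                  
                                  
                                  
                                  
                                  
                        ┏━━━━━━━━━
                        ┃ GameOfLi
                        ┠─────────
                        ┃Gen: 6   
                        ┃·········
                        ┃····█████
                        ┃·····█···
                        ┃·····██··
                        ┃·········
                        ┃·········
                        ┃·········
                        ┃······█··
                        ┃······█··
                        ┃██····█··


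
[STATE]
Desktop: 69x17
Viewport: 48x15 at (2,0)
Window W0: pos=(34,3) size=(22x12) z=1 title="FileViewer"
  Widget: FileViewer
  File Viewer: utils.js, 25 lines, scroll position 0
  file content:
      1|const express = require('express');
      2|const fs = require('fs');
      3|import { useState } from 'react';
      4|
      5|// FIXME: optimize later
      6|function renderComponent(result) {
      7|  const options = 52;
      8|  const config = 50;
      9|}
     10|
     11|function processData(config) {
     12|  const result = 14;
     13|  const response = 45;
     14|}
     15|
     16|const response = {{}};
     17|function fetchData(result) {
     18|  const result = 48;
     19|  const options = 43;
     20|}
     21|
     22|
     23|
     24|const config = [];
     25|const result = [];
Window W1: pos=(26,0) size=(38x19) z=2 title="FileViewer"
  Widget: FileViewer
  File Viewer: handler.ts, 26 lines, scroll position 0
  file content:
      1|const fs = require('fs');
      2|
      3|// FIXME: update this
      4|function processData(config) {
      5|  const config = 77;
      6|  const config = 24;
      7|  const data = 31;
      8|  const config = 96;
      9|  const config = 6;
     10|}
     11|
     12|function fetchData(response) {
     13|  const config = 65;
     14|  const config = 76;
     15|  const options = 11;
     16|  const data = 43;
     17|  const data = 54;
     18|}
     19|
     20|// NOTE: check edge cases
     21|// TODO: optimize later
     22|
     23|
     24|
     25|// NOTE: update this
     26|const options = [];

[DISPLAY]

                        ┏━━━━━━━━━━━━━━━━━━━━━━━
                        ┃ FileViewer            
                        ┠───────────────────────
                        ┃const fs = require('fs'
                        ┃                       
                        ┃// FIXME: update this  
                        ┃function processData(co
                        ┃  const config = 77;   
                        ┃  const config = 24;   
                        ┃  const data = 31;     
                        ┃  const config = 96;   
                        ┃  const config = 6;    
                        ┃}                      
                        ┃                       
                        ┃function fetchData(resp


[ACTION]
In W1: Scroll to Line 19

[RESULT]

                        ┏━━━━━━━━━━━━━━━━━━━━━━━
                        ┃ FileViewer            
                        ┠───────────────────────
                        ┃function fetchData(resp
                        ┃  const config = 65;   
                        ┃  const config = 76;   
                        ┃  const options = 11;  
                        ┃  const data = 43;     
                        ┃  const data = 54;     
                        ┃}                      
                        ┃                       
                        ┃// NOTE: check edge cas
                        ┃// TODO: optimize later
                        ┃                       
                        ┃                       


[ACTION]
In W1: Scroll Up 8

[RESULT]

                        ┏━━━━━━━━━━━━━━━━━━━━━━━
                        ┃ FileViewer            
                        ┠───────────────────────
                        ┃function processData(co
                        ┃  const config = 77;   
                        ┃  const config = 24;   
                        ┃  const data = 31;     
                        ┃  const config = 96;   
                        ┃  const config = 6;    
                        ┃}                      
                        ┃                       
                        ┃function fetchData(resp
                        ┃  const config = 65;   
                        ┃  const config = 76;   
                        ┃  const options = 11;  


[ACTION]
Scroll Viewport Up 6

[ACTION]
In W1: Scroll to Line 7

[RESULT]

                        ┏━━━━━━━━━━━━━━━━━━━━━━━
                        ┃ FileViewer            
                        ┠───────────────────────
                        ┃  const data = 31;     
                        ┃  const config = 96;   
                        ┃  const config = 6;    
                        ┃}                      
                        ┃                       
                        ┃function fetchData(resp
                        ┃  const config = 65;   
                        ┃  const config = 76;   
                        ┃  const options = 11;  
                        ┃  const data = 43;     
                        ┃  const data = 54;     
                        ┃}                      


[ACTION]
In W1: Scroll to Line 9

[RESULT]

                        ┏━━━━━━━━━━━━━━━━━━━━━━━
                        ┃ FileViewer            
                        ┠───────────────────────
                        ┃  const config = 6;    
                        ┃}                      
                        ┃                       
                        ┃function fetchData(resp
                        ┃  const config = 65;   
                        ┃  const config = 76;   
                        ┃  const options = 11;  
                        ┃  const data = 43;     
                        ┃  const data = 54;     
                        ┃}                      
                        ┃                       
                        ┃// NOTE: check edge cas


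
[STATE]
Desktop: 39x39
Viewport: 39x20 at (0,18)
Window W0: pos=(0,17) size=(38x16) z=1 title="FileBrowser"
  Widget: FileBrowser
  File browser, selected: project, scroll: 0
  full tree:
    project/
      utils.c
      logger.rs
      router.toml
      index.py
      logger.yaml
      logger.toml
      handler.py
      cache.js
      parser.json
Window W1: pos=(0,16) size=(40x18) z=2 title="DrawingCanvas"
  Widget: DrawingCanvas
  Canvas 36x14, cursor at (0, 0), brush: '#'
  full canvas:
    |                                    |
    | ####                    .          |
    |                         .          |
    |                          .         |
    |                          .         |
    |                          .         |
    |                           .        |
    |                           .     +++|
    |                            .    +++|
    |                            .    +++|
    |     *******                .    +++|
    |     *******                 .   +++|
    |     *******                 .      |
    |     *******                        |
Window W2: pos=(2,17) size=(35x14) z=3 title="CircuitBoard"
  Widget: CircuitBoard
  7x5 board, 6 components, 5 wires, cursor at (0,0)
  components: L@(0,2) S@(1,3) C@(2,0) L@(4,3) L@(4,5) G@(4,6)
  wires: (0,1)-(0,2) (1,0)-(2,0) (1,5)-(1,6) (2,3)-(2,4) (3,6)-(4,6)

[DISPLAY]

┠─┃ CircuitBoard                    ┃──
┃+┠─────────────────────────────────┨  
┃ ┃   0 1 2 3 4 5 6                 ┃  
┃ ┃0  [.]  · ─ L                    ┃  
┃ ┃                                 ┃  
┃ ┃1   ·           S       · ─ ·    ┃  
┃ ┃    │                            ┃  
┃ ┃2   C           · ─ ·            ┃  
┃ ┃                                 ┃  
┃ ┃3                           ·    ┃  
┃ ┃                            │    ┃  
┃ ┃4               L       L   G    ┃  
┃ ┗━━━━━━━━━━━━━━━━━━━━━━━━━━━━━━━━━┛  
┃     *******                 .        
┃     *******                          
┗━━━━━━━━━━━━━━━━━━━━━━━━━━━━━━━━━━━━━━
                                       
                                       
                                       
                                       


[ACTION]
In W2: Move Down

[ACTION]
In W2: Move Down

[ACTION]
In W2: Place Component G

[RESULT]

┠─┃ CircuitBoard                    ┃──
┃+┠─────────────────────────────────┨  
┃ ┃   0 1 2 3 4 5 6                 ┃  
┃ ┃0       · ─ L                    ┃  
┃ ┃                                 ┃  
┃ ┃1   ·           S       · ─ ·    ┃  
┃ ┃    │                            ┃  
┃ ┃2  [G]          · ─ ·            ┃  
┃ ┃                                 ┃  
┃ ┃3                           ·    ┃  
┃ ┃                            │    ┃  
┃ ┃4               L       L   G    ┃  
┃ ┗━━━━━━━━━━━━━━━━━━━━━━━━━━━━━━━━━┛  
┃     *******                 .        
┃     *******                          
┗━━━━━━━━━━━━━━━━━━━━━━━━━━━━━━━━━━━━━━
                                       
                                       
                                       
                                       


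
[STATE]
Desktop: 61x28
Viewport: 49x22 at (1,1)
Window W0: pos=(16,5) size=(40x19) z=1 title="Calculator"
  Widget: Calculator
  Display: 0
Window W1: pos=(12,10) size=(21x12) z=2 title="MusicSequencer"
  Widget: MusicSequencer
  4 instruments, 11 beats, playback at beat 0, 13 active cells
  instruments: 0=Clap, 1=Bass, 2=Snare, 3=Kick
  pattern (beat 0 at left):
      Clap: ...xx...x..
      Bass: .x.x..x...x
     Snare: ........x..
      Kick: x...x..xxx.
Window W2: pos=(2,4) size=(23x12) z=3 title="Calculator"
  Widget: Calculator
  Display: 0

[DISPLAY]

                                                 
                                                 
                                                 
 ┏━━━━━━━━━━━━━━━━━━━━━┓                         
 ┃ Calculator          ┃━━━━━━━━━━━━━━━━━━━━━━━━━
 ┠─────────────────────┨tor                      
 ┃                    0┃─────────────────────────
 ┃┌───┬───┬───┬───┐    ┃                         
 ┃│ 7 │ 8 │ 9 │ ÷ │    ┃┬───┬───┐                
 ┃├───┼───┼───┼───┤    ┃━━━━━━━┓│                
 ┃│ 4 │ 5 │ 6 │ × │    ┃cer    ┃┤                
 ┃├───┼───┼───┼───┤    ┃───────┨│                
 ┃│ 1 │ 2 │ 3 │ - │    ┃67890  ┃┤                
 ┃└───┴───┴───┴───┘    ┃··█··  ┃│                
 ┗━━━━━━━━━━━━━━━━━━━━━┛█···█  ┃┤                
           ┃ Snare········█··  ┃│                
           ┃  Kick█···█··███·  ┃┤                
           ┃                   ┃│                
           ┃                   ┃┘                
           ┃                   ┃                 
           ┗━━━━━━━━━━━━━━━━━━━┛                 
               ┃                                 


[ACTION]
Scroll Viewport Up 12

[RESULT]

                                                 
                                                 
                                                 
                                                 
 ┏━━━━━━━━━━━━━━━━━━━━━┓                         
 ┃ Calculator          ┃━━━━━━━━━━━━━━━━━━━━━━━━━
 ┠─────────────────────┨tor                      
 ┃                    0┃─────────────────────────
 ┃┌───┬───┬───┬───┐    ┃                         
 ┃│ 7 │ 8 │ 9 │ ÷ │    ┃┬───┬───┐                
 ┃├───┼───┼───┼───┤    ┃━━━━━━━┓│                
 ┃│ 4 │ 5 │ 6 │ × │    ┃cer    ┃┤                
 ┃├───┼───┼───┼───┤    ┃───────┨│                
 ┃│ 1 │ 2 │ 3 │ - │    ┃67890  ┃┤                
 ┃└───┴───┴───┴───┘    ┃··█··  ┃│                
 ┗━━━━━━━━━━━━━━━━━━━━━┛█···█  ┃┤                
           ┃ Snare········█··  ┃│                
           ┃  Kick█···█··███·  ┃┤                
           ┃                   ┃│                
           ┃                   ┃┘                
           ┃                   ┃                 
           ┗━━━━━━━━━━━━━━━━━━━┛                 


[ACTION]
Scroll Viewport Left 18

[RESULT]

                                                 
                                                 
                                                 
                                                 
  ┏━━━━━━━━━━━━━━━━━━━━━┓                        
  ┃ Calculator          ┃━━━━━━━━━━━━━━━━━━━━━━━━
  ┠─────────────────────┨tor                     
  ┃                    0┃────────────────────────
  ┃┌───┬───┬───┬───┐    ┃                        
  ┃│ 7 │ 8 │ 9 │ ÷ │    ┃┬───┬───┐               
  ┃├───┼───┼───┼───┤    ┃━━━━━━━┓│               
  ┃│ 4 │ 5 │ 6 │ × │    ┃cer    ┃┤               
  ┃├───┼───┼───┼───┤    ┃───────┨│               
  ┃│ 1 │ 2 │ 3 │ - │    ┃67890  ┃┤               
  ┃└───┴───┴───┴───┘    ┃··█··  ┃│               
  ┗━━━━━━━━━━━━━━━━━━━━━┛█···█  ┃┤               
            ┃ Snare········█··  ┃│               
            ┃  Kick█···█··███·  ┃┤               
            ┃                   ┃│               
            ┃                   ┃┘               
            ┃                   ┃                
            ┗━━━━━━━━━━━━━━━━━━━┛                


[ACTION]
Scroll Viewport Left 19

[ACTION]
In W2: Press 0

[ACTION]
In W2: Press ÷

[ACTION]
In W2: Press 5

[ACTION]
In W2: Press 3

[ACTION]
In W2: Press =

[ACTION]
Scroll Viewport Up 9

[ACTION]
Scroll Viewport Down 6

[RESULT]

  ┠─────────────────────┨tor                     
  ┃                    0┃────────────────────────
  ┃┌───┬───┬───┬───┐    ┃                        
  ┃│ 7 │ 8 │ 9 │ ÷ │    ┃┬───┬───┐               
  ┃├───┼───┼───┼───┤    ┃━━━━━━━┓│               
  ┃│ 4 │ 5 │ 6 │ × │    ┃cer    ┃┤               
  ┃├───┼───┼───┼───┤    ┃───────┨│               
  ┃│ 1 │ 2 │ 3 │ - │    ┃67890  ┃┤               
  ┃└───┴───┴───┴───┘    ┃··█··  ┃│               
  ┗━━━━━━━━━━━━━━━━━━━━━┛█···█  ┃┤               
            ┃ Snare········█··  ┃│               
            ┃  Kick█···█··███·  ┃┤               
            ┃                   ┃│               
            ┃                   ┃┘               
            ┃                   ┃                
            ┗━━━━━━━━━━━━━━━━━━━┛                
                ┃                                
                ┗━━━━━━━━━━━━━━━━━━━━━━━━━━━━━━━━
                                                 
                                                 
                                                 
                                                 
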